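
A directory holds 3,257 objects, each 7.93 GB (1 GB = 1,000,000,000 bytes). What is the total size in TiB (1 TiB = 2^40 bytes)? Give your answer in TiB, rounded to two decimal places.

Total = 3,257 × 7.93 GB = 25828.01 GB
= 25828.01 × 1,000,000,000 bytes = 25,828,010,000,000 bytes
1 TiB = 1,099,511,627,776 bytes
25,828,010,000,000 / 1,099,511,627,776 = 23.49 TiB

23.49 TiB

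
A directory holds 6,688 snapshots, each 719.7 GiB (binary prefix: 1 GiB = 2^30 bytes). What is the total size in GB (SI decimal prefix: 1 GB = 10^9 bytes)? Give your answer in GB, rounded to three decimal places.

5,168,299.074 GB

Total = 6,688 × 719.7 GiB = 4813353.6 GiB
= 4813353.6 × 1,073,741,824 bytes = 5,168,299,074,020,966.4 bytes
1 GB = 1,000,000,000 bytes
5,168,299,074,020,966.4 / 1,000,000,000 = 5,168,299.074 GB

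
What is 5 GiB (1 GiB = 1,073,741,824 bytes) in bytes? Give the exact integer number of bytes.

5,368,709,120 bytes

5 × 1,073,741,824 = 5,368,709,120 bytes  (1 GiB = 2^30 bytes)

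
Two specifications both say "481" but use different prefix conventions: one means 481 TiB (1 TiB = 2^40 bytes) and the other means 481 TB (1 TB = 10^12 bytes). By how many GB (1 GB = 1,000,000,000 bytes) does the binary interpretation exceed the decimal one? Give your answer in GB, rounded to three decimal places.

47,865.093 GB

481 TiB = 481 × 1,099,511,627,776 = 528,865,092,960,256 bytes
481 TB = 481 × 1,000,000,000,000 = 481,000,000,000,000 bytes
difference = 47,865,092,960,256 bytes
47,865,092,960,256 / 1,000,000,000 = 47,865.093 GB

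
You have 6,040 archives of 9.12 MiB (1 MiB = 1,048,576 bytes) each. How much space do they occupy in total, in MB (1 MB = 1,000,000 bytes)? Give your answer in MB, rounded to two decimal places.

57,760.60 MB

Total = 6,040 × 9.12 MiB = 55084.8 MiB
= 55084.8 × 1,048,576 bytes = 57,760,599,244.8 bytes
1 MB = 1,000,000 bytes
57,760,599,244.8 / 1,000,000 = 57,760.60 MB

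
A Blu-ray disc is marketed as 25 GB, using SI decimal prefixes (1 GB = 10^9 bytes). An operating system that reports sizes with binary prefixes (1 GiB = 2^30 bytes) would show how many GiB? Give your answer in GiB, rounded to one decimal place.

23.3 GiB

25 GB = 25 × 10^9 bytes = 25,000,000,000 bytes
1 GiB = 1,073,741,824 bytes
25,000,000,000 / 1,073,741,824 = 23.3 GiB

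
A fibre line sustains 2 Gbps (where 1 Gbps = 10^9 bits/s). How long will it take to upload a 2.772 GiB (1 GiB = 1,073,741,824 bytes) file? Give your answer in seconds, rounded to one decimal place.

11.9 seconds

2.772 GiB = 2,976,412,336.128 bytes = 23,811,298,689.024 bits
2 Gbps = 2,000,000,000 bits/s
time = 23,811,298,689.024 / 2,000,000,000 = 11.9 s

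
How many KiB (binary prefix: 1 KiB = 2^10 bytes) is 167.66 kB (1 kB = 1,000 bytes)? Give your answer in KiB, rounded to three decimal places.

163.730 KiB

167.66 kB = 167.66 × 10^3 bytes = 167,660 bytes
1 KiB = 1,024 bytes
167,660 / 1,024 = 163.730 KiB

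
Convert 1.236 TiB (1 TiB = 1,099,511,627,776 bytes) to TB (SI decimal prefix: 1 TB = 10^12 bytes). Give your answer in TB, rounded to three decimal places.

1.236 TiB = 1.236 × 2^40 bytes = 1,358,996,371,931.136 bytes
1 TB = 10^12 bytes = 1,000,000,000,000 bytes
1,358,996,371,931.136 / 1,000,000,000,000 = 1.359 TB

1.359 TB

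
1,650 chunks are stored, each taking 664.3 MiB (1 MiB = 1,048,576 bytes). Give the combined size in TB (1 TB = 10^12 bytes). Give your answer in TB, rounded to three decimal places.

Total = 1,650 × 664.3 MiB = 1,096,095 MiB
= 1,096,095 × 1,048,576 bytes = 1,149,338,910,720 bytes
1 TB = 1,000,000,000,000 bytes
1,149,338,910,720 / 1,000,000,000,000 = 1.149 TB

1.149 TB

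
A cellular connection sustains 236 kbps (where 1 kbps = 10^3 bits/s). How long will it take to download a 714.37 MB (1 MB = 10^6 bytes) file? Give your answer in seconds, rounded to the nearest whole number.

24,216 seconds

714.37 MB = 714,370,000 bytes = 5,714,960,000 bits
236 kbps = 236,000 bits/s
time = 5,714,960,000 / 236,000 = 24,216 s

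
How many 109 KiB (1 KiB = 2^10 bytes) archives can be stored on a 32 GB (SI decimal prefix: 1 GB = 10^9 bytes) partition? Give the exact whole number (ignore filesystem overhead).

Capacity: 32 GB = 32,000,000,000 bytes
Per item: 109 KiB = 111,616 bytes
⌊32,000,000,000 / 111,616⌋ = 286,697

286,697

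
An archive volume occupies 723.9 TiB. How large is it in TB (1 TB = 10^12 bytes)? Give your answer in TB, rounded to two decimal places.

795.94 TB

723.9 TiB × 1,099,511,627,776 bytes/TiB = 795,936,467,347,046.4 bytes
1 TB = 10^12 bytes = 1,000,000,000,000 bytes
795,936,467,347,046.4 / 1,000,000,000,000 = 795.94 TB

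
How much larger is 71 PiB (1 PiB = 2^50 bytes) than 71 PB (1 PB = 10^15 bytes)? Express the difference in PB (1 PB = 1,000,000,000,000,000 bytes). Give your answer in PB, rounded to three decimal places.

8.939 PB

71 PiB = 71 × 1,125,899,906,842,624 = 79,938,893,385,826,304 bytes
71 PB = 71 × 1,000,000,000,000,000 = 71,000,000,000,000,000 bytes
difference = 8,938,893,385,826,304 bytes
8,938,893,385,826,304 / 1,000,000,000,000,000 = 8.939 PB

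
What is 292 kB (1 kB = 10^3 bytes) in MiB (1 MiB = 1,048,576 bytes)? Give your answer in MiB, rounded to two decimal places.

292 kB = 292 × 10^3 bytes = 292,000 bytes
1 MiB = 1,048,576 bytes
292,000 / 1,048,576 = 0.28 MiB

0.28 MiB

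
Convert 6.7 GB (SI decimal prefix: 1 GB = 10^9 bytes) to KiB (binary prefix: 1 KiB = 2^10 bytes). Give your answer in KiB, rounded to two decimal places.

6,542,968.75 KiB

6.7 GB × 1,000,000,000 bytes/GB = 6,700,000,000 bytes
1 KiB = 2^10 bytes = 1,024 bytes
6,700,000,000 / 1,024 = 6,542,968.75 KiB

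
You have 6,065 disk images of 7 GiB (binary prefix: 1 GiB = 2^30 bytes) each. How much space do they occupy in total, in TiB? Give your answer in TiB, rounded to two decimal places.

41.46 TiB

Total = 6,065 × 7 GiB = 42,455 GiB
= 42,455 × 1,073,741,824 bytes = 45,585,709,137,920 bytes
1 TiB = 1,099,511,627,776 bytes
45,585,709,137,920 / 1,099,511,627,776 = 41.46 TiB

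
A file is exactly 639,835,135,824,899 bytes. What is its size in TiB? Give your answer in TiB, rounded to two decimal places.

581.93 TiB

639,835,135,824,899 bytes given.
1 TiB = 2^40 bytes = 1,099,511,627,776 bytes
639,835,135,824,899 / 1,099,511,627,776 = 581.93 TiB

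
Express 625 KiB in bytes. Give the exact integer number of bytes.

625 × 1,024 = 640,000 bytes

640,000 bytes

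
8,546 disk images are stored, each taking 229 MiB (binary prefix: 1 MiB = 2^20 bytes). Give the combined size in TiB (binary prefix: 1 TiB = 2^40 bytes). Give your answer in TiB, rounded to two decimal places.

Total = 8,546 × 229 MiB = 1,957,034 MiB
= 1,957,034 × 1,048,576 bytes = 2,052,098,883,584 bytes
1 TiB = 1,099,511,627,776 bytes
2,052,098,883,584 / 1,099,511,627,776 = 1.87 TiB

1.87 TiB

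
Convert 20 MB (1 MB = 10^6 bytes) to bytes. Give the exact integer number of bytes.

20 × 1,000,000 = 20,000,000 bytes

20,000,000 bytes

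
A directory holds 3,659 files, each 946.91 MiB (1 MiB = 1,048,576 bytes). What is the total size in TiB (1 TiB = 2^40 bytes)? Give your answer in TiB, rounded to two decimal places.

3.30 TiB

Total = 3,659 × 946.91 MiB = 3464743.69 MiB
= 3464743.69 × 1,048,576 bytes = 3,633,047,079,485.44 bytes
1 TiB = 1,099,511,627,776 bytes
3,633,047,079,485.44 / 1,099,511,627,776 = 3.30 TiB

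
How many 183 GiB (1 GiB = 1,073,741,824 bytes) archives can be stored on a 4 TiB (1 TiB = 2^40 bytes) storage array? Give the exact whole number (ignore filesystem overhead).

Capacity: 4 TiB = 4,398,046,511,104 bytes
Per item: 183 GiB = 196,494,753,792 bytes
⌊4,398,046,511,104 / 196,494,753,792⌋ = 22

22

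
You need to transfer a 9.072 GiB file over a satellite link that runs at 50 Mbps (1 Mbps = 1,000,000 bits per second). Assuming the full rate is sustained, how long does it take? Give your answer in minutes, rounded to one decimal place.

26.0 minutes

9.072 GiB = 9,740,985,827.328 bytes = 77,927,886,618.624 bits
50 Mbps = 50,000,000 bits/s
time = 77,927,886,618.624 / 50,000,000 = 1,558.56 s
1,558.56 s / 60 = 26.0 minutes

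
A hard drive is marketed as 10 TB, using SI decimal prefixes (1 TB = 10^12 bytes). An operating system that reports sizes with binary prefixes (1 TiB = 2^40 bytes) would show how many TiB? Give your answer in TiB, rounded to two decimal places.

10 TB = 10 × 10^12 bytes = 10,000,000,000,000 bytes
1 TiB = 1,099,511,627,776 bytes
10,000,000,000,000 / 1,099,511,627,776 = 9.09 TiB

9.09 TiB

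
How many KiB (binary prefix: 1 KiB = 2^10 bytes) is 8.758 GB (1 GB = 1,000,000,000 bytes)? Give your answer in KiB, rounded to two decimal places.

8.758 GB × 1,000,000,000 bytes/GB = 8,758,000,000 bytes
1 KiB = 1,024 bytes
8,758,000,000 / 1,024 = 8,552,734.38 KiB

8,552,734.38 KiB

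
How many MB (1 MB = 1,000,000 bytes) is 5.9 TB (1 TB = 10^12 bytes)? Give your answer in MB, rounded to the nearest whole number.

5,900,000 MB

5.9 TB = 5.9 × 10^12 bytes = 5,900,000,000,000 bytes
1 MB = 10^6 bytes = 1,000,000 bytes
5,900,000,000,000 / 1,000,000 = 5,900,000 MB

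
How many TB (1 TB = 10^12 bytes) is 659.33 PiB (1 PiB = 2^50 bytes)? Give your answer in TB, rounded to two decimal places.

659.33 PiB = 659.33 × 2^50 bytes = 742,339,585,578,547,281.92 bytes
1 TB = 1,000,000,000,000 bytes
742,339,585,578,547,281.92 / 1,000,000,000,000 = 742,339.59 TB

742,339.59 TB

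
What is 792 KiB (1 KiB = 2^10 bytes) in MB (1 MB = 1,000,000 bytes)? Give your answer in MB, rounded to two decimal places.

0.81 MB

792 KiB × 1,024 bytes/KiB = 811,008 bytes
1 MB = 10^6 bytes = 1,000,000 bytes
811,008 / 1,000,000 = 0.81 MB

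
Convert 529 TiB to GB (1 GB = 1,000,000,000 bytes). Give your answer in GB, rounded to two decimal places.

581,641.65 GB

529 TiB × 1,099,511,627,776 bytes/TiB = 581,641,651,093,504 bytes
1 GB = 1,000,000,000 bytes
581,641,651,093,504 / 1,000,000,000 = 581,641.65 GB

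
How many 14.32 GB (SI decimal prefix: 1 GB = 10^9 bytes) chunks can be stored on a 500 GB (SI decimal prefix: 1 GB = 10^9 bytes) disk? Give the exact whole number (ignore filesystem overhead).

Capacity: 500 GB = 500,000,000,000 bytes
Per item: 14.32 GB = 14,320,000,000 bytes
⌊500,000,000,000 / 14,320,000,000⌋ = 34

34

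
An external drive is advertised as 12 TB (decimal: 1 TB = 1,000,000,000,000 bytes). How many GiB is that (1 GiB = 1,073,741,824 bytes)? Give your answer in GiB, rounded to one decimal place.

11,175.9 GiB

12 TB × 1,000,000,000,000 bytes/TB = 12,000,000,000,000 bytes
1 GiB = 1,073,741,824 bytes
12,000,000,000,000 / 1,073,741,824 = 11,175.9 GiB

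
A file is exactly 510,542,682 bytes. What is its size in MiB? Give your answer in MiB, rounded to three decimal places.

510,542,682 bytes given.
1 MiB = 2^20 bytes = 1,048,576 bytes
510,542,682 / 1,048,576 = 486.891 MiB

486.891 MiB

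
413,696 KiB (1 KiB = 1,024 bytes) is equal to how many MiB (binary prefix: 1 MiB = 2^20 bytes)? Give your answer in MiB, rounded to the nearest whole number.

413,696 KiB × 1,024 bytes/KiB = 423,624,704 bytes
1 MiB = 1,048,576 bytes
423,624,704 / 1,048,576 = 404 MiB

404 MiB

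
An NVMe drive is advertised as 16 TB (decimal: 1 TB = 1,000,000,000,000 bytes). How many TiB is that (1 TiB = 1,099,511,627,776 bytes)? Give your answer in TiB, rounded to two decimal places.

14.55 TiB

16 TB = 16 × 10^12 bytes = 16,000,000,000,000 bytes
1 TiB = 2^40 bytes = 1,099,511,627,776 bytes
16,000,000,000,000 / 1,099,511,627,776 = 14.55 TiB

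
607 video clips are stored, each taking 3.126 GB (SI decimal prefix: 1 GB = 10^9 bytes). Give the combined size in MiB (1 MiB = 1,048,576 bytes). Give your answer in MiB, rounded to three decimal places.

Total = 607 × 3.126 GB = 1897.482 GB
= 1897.482 × 1,000,000,000 bytes = 1,897,482,000,000 bytes
1 MiB = 1,048,576 bytes
1,897,482,000,000 / 1,048,576 = 1,809,579.849 MiB

1,809,579.849 MiB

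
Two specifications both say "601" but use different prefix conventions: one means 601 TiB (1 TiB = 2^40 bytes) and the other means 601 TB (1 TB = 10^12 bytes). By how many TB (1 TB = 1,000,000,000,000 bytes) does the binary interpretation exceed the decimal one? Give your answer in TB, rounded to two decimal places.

601 TiB = 601 × 1,099,511,627,776 = 660,806,488,293,376 bytes
601 TB = 601 × 1,000,000,000,000 = 601,000,000,000,000 bytes
difference = 59,806,488,293,376 bytes
59,806,488,293,376 / 1,000,000,000,000 = 59.81 TB

59.81 TB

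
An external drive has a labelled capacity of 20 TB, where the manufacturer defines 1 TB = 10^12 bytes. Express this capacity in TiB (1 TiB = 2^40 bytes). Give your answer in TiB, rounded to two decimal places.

18.19 TiB

20 TB = 20 × 10^12 bytes = 20,000,000,000,000 bytes
1 TiB = 1,099,511,627,776 bytes
20,000,000,000,000 / 1,099,511,627,776 = 18.19 TiB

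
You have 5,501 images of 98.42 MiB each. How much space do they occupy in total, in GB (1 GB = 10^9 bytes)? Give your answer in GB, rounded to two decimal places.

567.71 GB

Total = 5,501 × 98.42 MiB = 541408.42 MiB
= 541408.42 × 1,048,576 bytes = 567,707,875,409.92 bytes
1 GB = 1,000,000,000 bytes
567,707,875,409.92 / 1,000,000,000 = 567.71 GB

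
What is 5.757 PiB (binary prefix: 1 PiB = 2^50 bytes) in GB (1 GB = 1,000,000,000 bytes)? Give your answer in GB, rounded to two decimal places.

6,481,805.76 GB

5.757 PiB = 5.757 × 2^50 bytes = 6,481,805,763,692,986.368 bytes
1 GB = 1,000,000,000 bytes
6,481,805,763,692,986.368 / 1,000,000,000 = 6,481,805.76 GB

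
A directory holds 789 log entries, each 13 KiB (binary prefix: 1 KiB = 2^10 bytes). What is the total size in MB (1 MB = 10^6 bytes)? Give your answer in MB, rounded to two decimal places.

10.50 MB

Total = 789 × 13 KiB = 10,257 KiB
= 10,257 × 1,024 bytes = 10,503,168 bytes
1 MB = 1,000,000 bytes
10,503,168 / 1,000,000 = 10.50 MB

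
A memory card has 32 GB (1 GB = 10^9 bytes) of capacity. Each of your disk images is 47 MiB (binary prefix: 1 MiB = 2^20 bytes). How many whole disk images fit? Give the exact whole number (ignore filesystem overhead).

Capacity: 32 GB = 32,000,000,000 bytes
Per item: 47 MiB = 49,283,072 bytes
⌊32,000,000,000 / 49,283,072⌋ = 649

649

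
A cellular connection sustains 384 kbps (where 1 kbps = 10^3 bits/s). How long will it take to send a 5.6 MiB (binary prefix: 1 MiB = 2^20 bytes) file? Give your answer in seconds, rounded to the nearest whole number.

5.6 MiB = 5,872,025.6 bytes = 46,976,204.8 bits
384 kbps = 384,000 bits/s
time = 46,976,204.8 / 384,000 = 122 s

122 seconds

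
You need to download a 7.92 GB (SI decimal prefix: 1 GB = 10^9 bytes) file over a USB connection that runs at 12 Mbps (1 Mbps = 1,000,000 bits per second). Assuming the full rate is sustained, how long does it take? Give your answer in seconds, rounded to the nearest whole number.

5,280 seconds

7.92 GB = 7,920,000,000 bytes = 63,360,000,000 bits
12 Mbps = 12,000,000 bits/s
time = 63,360,000,000 / 12,000,000 = 5,280 s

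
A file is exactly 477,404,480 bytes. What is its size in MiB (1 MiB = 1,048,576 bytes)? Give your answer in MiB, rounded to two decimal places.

477,404,480 bytes given.
1 MiB = 1,048,576 bytes
477,404,480 / 1,048,576 = 455.29 MiB

455.29 MiB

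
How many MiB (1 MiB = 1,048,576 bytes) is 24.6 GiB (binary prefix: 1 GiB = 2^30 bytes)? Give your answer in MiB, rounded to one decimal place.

24.6 GiB × 1,073,741,824 bytes/GiB = 26,414,048,870.4 bytes
1 MiB = 2^20 bytes = 1,048,576 bytes
26,414,048,870.4 / 1,048,576 = 25,190.4 MiB

25,190.4 MiB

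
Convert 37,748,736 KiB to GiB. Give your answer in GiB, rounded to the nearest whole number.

36 GiB

37,748,736 KiB = 37,748,736 × 2^10 bytes = 38,654,705,664 bytes
1 GiB = 2^30 bytes = 1,073,741,824 bytes
38,654,705,664 / 1,073,741,824 = 36 GiB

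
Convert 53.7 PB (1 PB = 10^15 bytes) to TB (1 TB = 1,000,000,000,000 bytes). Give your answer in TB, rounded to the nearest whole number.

53.7 PB × 1,000,000,000,000,000 bytes/PB = 53,700,000,000,000,000 bytes
1 TB = 10^12 bytes = 1,000,000,000,000 bytes
53,700,000,000,000,000 / 1,000,000,000,000 = 53,700 TB

53,700 TB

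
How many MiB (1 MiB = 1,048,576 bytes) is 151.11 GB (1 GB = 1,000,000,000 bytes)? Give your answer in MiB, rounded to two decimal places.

144,109.73 MiB

151.11 GB = 151.11 × 10^9 bytes = 151,110,000,000 bytes
1 MiB = 2^20 bytes = 1,048,576 bytes
151,110,000,000 / 1,048,576 = 144,109.73 MiB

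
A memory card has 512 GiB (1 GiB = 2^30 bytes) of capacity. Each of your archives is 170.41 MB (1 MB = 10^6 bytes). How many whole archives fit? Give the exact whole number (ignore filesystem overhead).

Capacity: 512 GiB = 549,755,813,888 bytes
Per item: 170.41 MB = 170,410,000 bytes
⌊549,755,813,888 / 170,410,000⌋ = 3,226

3,226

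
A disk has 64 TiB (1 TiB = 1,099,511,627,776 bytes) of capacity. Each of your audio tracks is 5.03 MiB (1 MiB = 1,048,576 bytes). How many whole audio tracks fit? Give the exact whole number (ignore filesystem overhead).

13,341,722

Capacity: 64 TiB = 70,368,744,177,664 bytes
Per item: 5.03 MiB = 5,274,337.28 bytes
⌊70,368,744,177,664 / 5,274,337.28⌋ = 13,341,722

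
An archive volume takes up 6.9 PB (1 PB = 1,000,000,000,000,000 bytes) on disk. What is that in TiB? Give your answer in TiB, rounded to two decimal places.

6,275.51 TiB

6.9 PB = 6.9 × 10^15 bytes = 6,900,000,000,000,000 bytes
1 TiB = 1,099,511,627,776 bytes
6,900,000,000,000,000 / 1,099,511,627,776 = 6,275.51 TiB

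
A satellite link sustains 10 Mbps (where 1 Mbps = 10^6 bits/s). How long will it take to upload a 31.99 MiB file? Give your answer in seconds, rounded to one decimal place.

31.99 MiB = 33,543,946.24 bytes = 268,351,569.92 bits
10 Mbps = 10,000,000 bits/s
time = 268,351,569.92 / 10,000,000 = 26.8 s

26.8 seconds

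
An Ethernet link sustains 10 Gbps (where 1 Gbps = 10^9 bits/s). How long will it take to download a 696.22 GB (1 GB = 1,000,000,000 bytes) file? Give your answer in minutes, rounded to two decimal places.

696.22 GB = 696,220,000,000 bytes = 5,569,760,000,000 bits
10 Gbps = 10,000,000,000 bits/s
time = 5,569,760,000,000 / 10,000,000,000 = 556.976 s
556.976 s / 60 = 9.28 minutes

9.28 minutes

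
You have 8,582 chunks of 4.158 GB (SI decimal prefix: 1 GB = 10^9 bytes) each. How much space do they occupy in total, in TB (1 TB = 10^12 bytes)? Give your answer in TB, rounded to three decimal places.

Total = 8,582 × 4.158 GB = 35683.956 GB
= 35683.956 × 1,000,000,000 bytes = 35,683,956,000,000 bytes
1 TB = 1,000,000,000,000 bytes
35,683,956,000,000 / 1,000,000,000,000 = 35.684 TB

35.684 TB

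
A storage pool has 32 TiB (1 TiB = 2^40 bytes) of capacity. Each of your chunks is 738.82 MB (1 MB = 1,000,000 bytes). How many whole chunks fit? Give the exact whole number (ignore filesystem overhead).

47,622

Capacity: 32 TiB = 35,184,372,088,832 bytes
Per item: 738.82 MB = 738,820,000 bytes
⌊35,184,372,088,832 / 738,820,000⌋ = 47,622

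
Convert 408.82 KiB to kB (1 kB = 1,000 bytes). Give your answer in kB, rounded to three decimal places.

408.82 KiB × 1,024 bytes/KiB = 418,631.68 bytes
1 kB = 1,000 bytes
418,631.68 / 1,000 = 418.632 kB

418.632 kB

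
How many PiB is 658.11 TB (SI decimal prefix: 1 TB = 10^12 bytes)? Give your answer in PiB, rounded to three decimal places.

0.585 PiB

658.11 TB × 1,000,000,000,000 bytes/TB = 658,110,000,000,000 bytes
1 PiB = 2^50 bytes = 1,125,899,906,842,624 bytes
658,110,000,000,000 / 1,125,899,906,842,624 = 0.585 PiB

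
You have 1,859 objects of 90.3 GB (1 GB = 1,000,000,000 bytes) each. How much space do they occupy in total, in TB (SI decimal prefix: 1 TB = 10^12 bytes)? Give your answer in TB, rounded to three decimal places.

Total = 1,859 × 90.3 GB = 167867.7 GB
= 167867.7 × 1,000,000,000 bytes = 167,867,700,000,000 bytes
1 TB = 1,000,000,000,000 bytes
167,867,700,000,000 / 1,000,000,000,000 = 167.868 TB

167.868 TB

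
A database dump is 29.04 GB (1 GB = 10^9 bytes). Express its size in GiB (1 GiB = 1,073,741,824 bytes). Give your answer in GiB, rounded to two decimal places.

27.05 GiB

29.04 GB = 29.04 × 10^9 bytes = 29,040,000,000 bytes
1 GiB = 1,073,741,824 bytes
29,040,000,000 / 1,073,741,824 = 27.05 GiB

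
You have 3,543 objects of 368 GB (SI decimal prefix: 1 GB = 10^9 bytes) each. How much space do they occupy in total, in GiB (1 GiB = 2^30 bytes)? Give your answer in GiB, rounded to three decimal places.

Total = 3,543 × 368 GB = 1,303,824 GB
= 1,303,824 × 1,000,000,000 bytes = 1,303,824,000,000,000 bytes
1 GiB = 1,073,741,824 bytes
1,303,824,000,000,000 / 1,073,741,824 = 1,214,280.725 GiB

1,214,280.725 GiB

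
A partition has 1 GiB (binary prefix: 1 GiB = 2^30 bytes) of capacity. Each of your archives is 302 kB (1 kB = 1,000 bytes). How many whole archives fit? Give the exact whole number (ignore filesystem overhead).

Capacity: 1 GiB = 1,073,741,824 bytes
Per item: 302 kB = 302,000 bytes
⌊1,073,741,824 / 302,000⌋ = 3,555

3,555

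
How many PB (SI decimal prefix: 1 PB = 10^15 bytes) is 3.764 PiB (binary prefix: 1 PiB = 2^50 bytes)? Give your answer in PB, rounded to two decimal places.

4.24 PB

3.764 PiB × 1,125,899,906,842,624 bytes/PiB = 4,237,887,249,355,636.736 bytes
1 PB = 1,000,000,000,000,000 bytes
4,237,887,249,355,636.736 / 1,000,000,000,000,000 = 4.24 PB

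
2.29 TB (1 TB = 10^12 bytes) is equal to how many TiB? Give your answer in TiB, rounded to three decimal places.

2.29 TB = 2.29 × 10^12 bytes = 2,290,000,000,000 bytes
1 TiB = 1,099,511,627,776 bytes
2,290,000,000,000 / 1,099,511,627,776 = 2.083 TiB

2.083 TiB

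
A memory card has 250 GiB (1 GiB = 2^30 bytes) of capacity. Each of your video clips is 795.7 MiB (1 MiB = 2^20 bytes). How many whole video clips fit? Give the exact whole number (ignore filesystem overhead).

321

Capacity: 250 GiB = 268,435,456,000 bytes
Per item: 795.7 MiB = 834,351,923.2 bytes
⌊268,435,456,000 / 834,351,923.2⌋ = 321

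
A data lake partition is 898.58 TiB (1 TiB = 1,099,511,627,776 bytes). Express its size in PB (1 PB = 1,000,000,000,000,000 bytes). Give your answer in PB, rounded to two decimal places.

0.99 PB

898.58 TiB × 1,099,511,627,776 bytes/TiB = 987,999,158,486,958.08 bytes
1 PB = 10^15 bytes = 1,000,000,000,000,000 bytes
987,999,158,486,958.08 / 1,000,000,000,000,000 = 0.99 PB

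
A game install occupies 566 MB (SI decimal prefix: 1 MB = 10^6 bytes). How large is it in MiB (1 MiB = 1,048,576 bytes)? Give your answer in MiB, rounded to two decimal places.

566 MB × 1,000,000 bytes/MB = 566,000,000 bytes
1 MiB = 1,048,576 bytes
566,000,000 / 1,048,576 = 539.78 MiB

539.78 MiB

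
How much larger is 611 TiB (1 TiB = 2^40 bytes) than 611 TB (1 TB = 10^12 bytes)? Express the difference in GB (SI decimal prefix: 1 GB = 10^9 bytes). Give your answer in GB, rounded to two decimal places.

611 TiB = 611 × 1,099,511,627,776 = 671,801,604,571,136 bytes
611 TB = 611 × 1,000,000,000,000 = 611,000,000,000,000 bytes
difference = 60,801,604,571,136 bytes
60,801,604,571,136 / 1,000,000,000 = 60,801.60 GB

60,801.60 GB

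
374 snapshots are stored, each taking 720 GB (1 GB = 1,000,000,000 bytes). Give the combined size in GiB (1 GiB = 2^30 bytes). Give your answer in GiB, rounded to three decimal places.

Total = 374 × 720 GB = 269,280 GB
= 269,280 × 1,000,000,000 bytes = 269,280,000,000,000 bytes
1 GiB = 1,073,741,824 bytes
269,280,000,000,000 / 1,073,741,824 = 250,786.543 GiB

250,786.543 GiB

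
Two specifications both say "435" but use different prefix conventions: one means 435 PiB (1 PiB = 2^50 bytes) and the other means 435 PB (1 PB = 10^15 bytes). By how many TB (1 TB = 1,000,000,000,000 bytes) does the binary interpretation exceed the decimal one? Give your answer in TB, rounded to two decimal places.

54,766.46 TB

435 PiB = 435 × 1,125,899,906,842,624 = 489,766,459,476,541,440 bytes
435 PB = 435 × 1,000,000,000,000,000 = 435,000,000,000,000,000 bytes
difference = 54,766,459,476,541,440 bytes
54,766,459,476,541,440 / 1,000,000,000,000 = 54,766.46 TB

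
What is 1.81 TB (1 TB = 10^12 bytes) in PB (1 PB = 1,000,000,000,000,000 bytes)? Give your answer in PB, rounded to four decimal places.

1.81 TB × 1,000,000,000,000 bytes/TB = 1,810,000,000,000 bytes
1 PB = 1,000,000,000,000,000 bytes
1,810,000,000,000 / 1,000,000,000,000,000 = 0.0018 PB

0.0018 PB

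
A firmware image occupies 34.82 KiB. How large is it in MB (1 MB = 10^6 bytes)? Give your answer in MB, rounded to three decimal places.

34.82 KiB × 1,024 bytes/KiB = 35,655.68 bytes
1 MB = 1,000,000 bytes
35,655.68 / 1,000,000 = 0.036 MB

0.036 MB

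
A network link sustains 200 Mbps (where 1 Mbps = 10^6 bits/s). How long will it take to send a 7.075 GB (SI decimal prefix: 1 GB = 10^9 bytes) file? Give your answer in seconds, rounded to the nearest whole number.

283 seconds

7.075 GB = 7,075,000,000 bytes = 56,600,000,000 bits
200 Mbps = 200,000,000 bits/s
time = 56,600,000,000 / 200,000,000 = 283 s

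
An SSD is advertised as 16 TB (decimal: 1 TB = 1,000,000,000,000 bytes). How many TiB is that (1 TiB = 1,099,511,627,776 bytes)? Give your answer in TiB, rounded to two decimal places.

16 TB = 16 × 10^12 bytes = 16,000,000,000,000 bytes
1 TiB = 1,099,511,627,776 bytes
16,000,000,000,000 / 1,099,511,627,776 = 14.55 TiB

14.55 TiB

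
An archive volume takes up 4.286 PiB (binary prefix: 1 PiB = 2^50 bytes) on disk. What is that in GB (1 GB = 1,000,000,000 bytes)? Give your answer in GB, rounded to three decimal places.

4.286 PiB = 4.286 × 2^50 bytes = 4,825,607,000,727,486.464 bytes
1 GB = 1,000,000,000 bytes
4,825,607,000,727,486.464 / 1,000,000,000 = 4,825,607.001 GB

4,825,607.001 GB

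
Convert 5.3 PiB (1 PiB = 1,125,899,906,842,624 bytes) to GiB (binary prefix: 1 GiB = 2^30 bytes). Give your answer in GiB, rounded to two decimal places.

5,557,452.80 GiB

5.3 PiB = 5.3 × 2^50 bytes = 5,967,269,506,265,907.2 bytes
1 GiB = 2^30 bytes = 1,073,741,824 bytes
5,967,269,506,265,907.2 / 1,073,741,824 = 5,557,452.80 GiB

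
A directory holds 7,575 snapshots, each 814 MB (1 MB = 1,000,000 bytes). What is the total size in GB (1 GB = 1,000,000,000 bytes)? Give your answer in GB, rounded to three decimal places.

Total = 7,575 × 814 MB = 6,166,050 MB
= 6,166,050 × 1,000,000 bytes = 6,166,050,000,000 bytes
1 GB = 1,000,000,000 bytes
6,166,050,000,000 / 1,000,000,000 = 6,166.050 GB

6,166.050 GB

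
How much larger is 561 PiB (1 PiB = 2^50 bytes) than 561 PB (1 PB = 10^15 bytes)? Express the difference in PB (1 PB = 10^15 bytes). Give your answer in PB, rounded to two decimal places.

70.63 PB

561 PiB = 561 × 1,125,899,906,842,624 = 631,629,847,738,712,064 bytes
561 PB = 561 × 1,000,000,000,000,000 = 561,000,000,000,000,000 bytes
difference = 70,629,847,738,712,064 bytes
70,629,847,738,712,064 / 1,000,000,000,000,000 = 70.63 PB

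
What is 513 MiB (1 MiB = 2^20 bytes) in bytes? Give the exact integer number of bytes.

537,919,488 bytes

513 × 1,048,576 = 537,919,488 bytes  (1 MiB = 2^20 bytes)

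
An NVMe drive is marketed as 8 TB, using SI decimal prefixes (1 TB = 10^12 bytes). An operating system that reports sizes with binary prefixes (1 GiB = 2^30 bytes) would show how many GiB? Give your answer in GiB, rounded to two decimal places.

7,450.58 GiB

8 TB = 8 × 10^12 bytes = 8,000,000,000,000 bytes
1 GiB = 1,073,741,824 bytes
8,000,000,000,000 / 1,073,741,824 = 7,450.58 GiB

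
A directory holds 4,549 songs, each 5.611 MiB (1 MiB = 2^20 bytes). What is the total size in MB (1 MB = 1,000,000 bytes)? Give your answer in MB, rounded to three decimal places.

26,764.314 MB

Total = 4,549 × 5.611 MiB = 25524.439 MiB
= 25524.439 × 1,048,576 bytes = 26,764,314,148.864 bytes
1 MB = 1,000,000 bytes
26,764,314,148.864 / 1,000,000 = 26,764.314 MB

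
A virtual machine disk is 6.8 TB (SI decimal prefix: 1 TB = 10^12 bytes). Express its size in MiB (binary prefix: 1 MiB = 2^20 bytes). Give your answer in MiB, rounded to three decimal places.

6,484,985.352 MiB

6.8 TB = 6.8 × 10^12 bytes = 6,800,000,000,000 bytes
1 MiB = 2^20 bytes = 1,048,576 bytes
6,800,000,000,000 / 1,048,576 = 6,484,985.352 MiB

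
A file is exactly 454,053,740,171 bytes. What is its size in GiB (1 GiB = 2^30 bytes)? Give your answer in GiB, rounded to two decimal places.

454,053,740,171 bytes given.
1 GiB = 2^30 bytes = 1,073,741,824 bytes
454,053,740,171 / 1,073,741,824 = 422.87 GiB

422.87 GiB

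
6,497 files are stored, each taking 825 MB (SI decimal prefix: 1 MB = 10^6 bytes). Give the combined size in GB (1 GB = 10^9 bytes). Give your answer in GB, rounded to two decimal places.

Total = 6,497 × 825 MB = 5,360,025 MB
= 5,360,025 × 1,000,000 bytes = 5,360,025,000,000 bytes
1 GB = 1,000,000,000 bytes
5,360,025,000,000 / 1,000,000,000 = 5,360.03 GB

5,360.03 GB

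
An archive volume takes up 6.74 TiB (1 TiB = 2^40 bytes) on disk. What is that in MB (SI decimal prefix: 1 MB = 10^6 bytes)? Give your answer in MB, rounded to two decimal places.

6.74 TiB = 6.74 × 2^40 bytes = 7,410,708,371,210.24 bytes
1 MB = 10^6 bytes = 1,000,000 bytes
7,410,708,371,210.24 / 1,000,000 = 7,410,708.37 MB

7,410,708.37 MB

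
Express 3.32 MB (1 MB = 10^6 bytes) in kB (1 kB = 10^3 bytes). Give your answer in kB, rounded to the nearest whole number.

3.32 MB = 3.32 × 10^6 bytes = 3,320,000 bytes
1 kB = 1,000 bytes
3,320,000 / 1,000 = 3,320 kB

3,320 kB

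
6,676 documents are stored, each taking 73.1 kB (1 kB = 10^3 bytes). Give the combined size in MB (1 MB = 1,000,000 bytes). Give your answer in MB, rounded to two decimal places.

Total = 6,676 × 73.1 kB = 488015.6 kB
= 488015.6 × 1,000 bytes = 488,015,600 bytes
1 MB = 1,000,000 bytes
488,015,600 / 1,000,000 = 488.02 MB

488.02 MB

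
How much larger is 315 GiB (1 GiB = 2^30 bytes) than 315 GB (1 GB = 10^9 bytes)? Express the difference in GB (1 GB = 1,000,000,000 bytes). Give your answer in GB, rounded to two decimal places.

315 GiB = 315 × 1,073,741,824 = 338,228,674,560 bytes
315 GB = 315 × 1,000,000,000 = 315,000,000,000 bytes
difference = 23,228,674,560 bytes
23,228,674,560 / 1,000,000,000 = 23.23 GB

23.23 GB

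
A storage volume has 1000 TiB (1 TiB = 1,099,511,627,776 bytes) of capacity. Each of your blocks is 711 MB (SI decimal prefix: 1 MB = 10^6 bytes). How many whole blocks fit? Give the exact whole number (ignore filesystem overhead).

1,546,429

Capacity: 1000 TiB = 1,099,511,627,776,000 bytes
Per item: 711 MB = 711,000,000 bytes
⌊1,099,511,627,776,000 / 711,000,000⌋ = 1,546,429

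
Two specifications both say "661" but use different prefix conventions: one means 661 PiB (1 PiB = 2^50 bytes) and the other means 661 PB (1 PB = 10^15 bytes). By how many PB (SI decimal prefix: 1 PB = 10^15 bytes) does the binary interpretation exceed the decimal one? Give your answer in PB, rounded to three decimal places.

83.220 PB

661 PiB = 661 × 1,125,899,906,842,624 = 744,219,838,422,974,464 bytes
661 PB = 661 × 1,000,000,000,000,000 = 661,000,000,000,000,000 bytes
difference = 83,219,838,422,974,464 bytes
83,219,838,422,974,464 / 1,000,000,000,000,000 = 83.220 PB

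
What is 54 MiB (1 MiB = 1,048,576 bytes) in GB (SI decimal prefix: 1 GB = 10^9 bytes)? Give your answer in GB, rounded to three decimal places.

0.057 GB

54 MiB = 54 × 2^20 bytes = 56,623,104 bytes
1 GB = 10^9 bytes = 1,000,000,000 bytes
56,623,104 / 1,000,000,000 = 0.057 GB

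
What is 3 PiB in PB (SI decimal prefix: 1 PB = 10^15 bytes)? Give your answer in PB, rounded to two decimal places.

3.38 PB

3 PiB × 1,125,899,906,842,624 bytes/PiB = 3,377,699,720,527,872 bytes
1 PB = 1,000,000,000,000,000 bytes
3,377,699,720,527,872 / 1,000,000,000,000,000 = 3.38 PB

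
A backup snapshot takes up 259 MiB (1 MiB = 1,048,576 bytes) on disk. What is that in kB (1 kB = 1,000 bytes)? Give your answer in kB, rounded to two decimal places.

259 MiB × 1,048,576 bytes/MiB = 271,581,184 bytes
1 kB = 10^3 bytes = 1,000 bytes
271,581,184 / 1,000 = 271,581.18 kB

271,581.18 kB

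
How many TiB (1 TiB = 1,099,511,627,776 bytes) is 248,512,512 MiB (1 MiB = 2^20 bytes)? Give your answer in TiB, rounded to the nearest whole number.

237 TiB

248,512,512 MiB × 1,048,576 bytes/MiB = 260,584,255,782,912 bytes
1 TiB = 1,099,511,627,776 bytes
260,584,255,782,912 / 1,099,511,627,776 = 237 TiB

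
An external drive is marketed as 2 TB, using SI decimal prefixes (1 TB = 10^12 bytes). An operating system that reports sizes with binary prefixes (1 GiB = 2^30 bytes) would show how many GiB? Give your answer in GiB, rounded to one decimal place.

1,862.6 GiB

2 TB = 2 × 10^12 bytes = 2,000,000,000,000 bytes
1 GiB = 1,073,741,824 bytes
2,000,000,000,000 / 1,073,741,824 = 1,862.6 GiB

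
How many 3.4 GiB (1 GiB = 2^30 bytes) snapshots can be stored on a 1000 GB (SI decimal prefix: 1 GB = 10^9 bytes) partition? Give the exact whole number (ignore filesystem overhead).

Capacity: 1000 GB = 1,000,000,000,000 bytes
Per item: 3.4 GiB = 3,650,722,201.6 bytes
⌊1,000,000,000,000 / 3,650,722,201.6⌋ = 273

273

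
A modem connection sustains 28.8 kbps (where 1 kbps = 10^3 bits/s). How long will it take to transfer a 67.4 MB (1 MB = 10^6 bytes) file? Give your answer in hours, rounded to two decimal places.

5.20 hours

67.4 MB = 67,400,000 bytes = 539,200,000 bits
28.8 kbps = 28,800 bits/s
time = 539,200,000 / 28,800 = 18,722.2222 s
18,722.2222 s / 3600 = 5.20 hours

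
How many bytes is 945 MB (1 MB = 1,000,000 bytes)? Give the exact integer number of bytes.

945 × 1,000,000 = 945,000,000 bytes

945,000,000 bytes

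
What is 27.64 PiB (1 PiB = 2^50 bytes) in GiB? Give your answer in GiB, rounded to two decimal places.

27.64 PiB = 27.64 × 2^50 bytes = 31,119,873,425,130,127.36 bytes
1 GiB = 1,073,741,824 bytes
31,119,873,425,130,127.36 / 1,073,741,824 = 28,982,640.64 GiB

28,982,640.64 GiB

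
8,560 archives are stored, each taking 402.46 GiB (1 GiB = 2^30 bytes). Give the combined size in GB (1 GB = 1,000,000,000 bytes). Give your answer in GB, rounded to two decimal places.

3,699,102.43 GB

Total = 8,560 × 402.46 GiB = 3445057.6 GiB
= 3445057.6 × 1,073,741,824 bytes = 3,699,102,431,209,062.4 bytes
1 GB = 1,000,000,000 bytes
3,699,102,431,209,062.4 / 1,000,000,000 = 3,699,102.43 GB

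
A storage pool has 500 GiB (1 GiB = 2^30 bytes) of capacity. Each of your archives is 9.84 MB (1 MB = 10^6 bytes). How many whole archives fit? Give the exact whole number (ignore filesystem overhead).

54,560

Capacity: 500 GiB = 536,870,912,000 bytes
Per item: 9.84 MB = 9,840,000 bytes
⌊536,870,912,000 / 9,840,000⌋ = 54,560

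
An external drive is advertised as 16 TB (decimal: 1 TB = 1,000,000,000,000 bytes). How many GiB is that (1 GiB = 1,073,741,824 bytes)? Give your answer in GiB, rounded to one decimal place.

16 TB = 16 × 10^12 bytes = 16,000,000,000,000 bytes
1 GiB = 2^30 bytes = 1,073,741,824 bytes
16,000,000,000,000 / 1,073,741,824 = 14,901.2 GiB

14,901.2 GiB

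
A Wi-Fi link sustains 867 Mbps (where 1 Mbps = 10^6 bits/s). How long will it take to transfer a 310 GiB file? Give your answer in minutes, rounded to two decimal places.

51.19 minutes

310 GiB = 332,859,965,440 bytes = 2,662,879,723,520 bits
867 Mbps = 867,000,000 bits/s
time = 2,662,879,723,520 / 867,000,000 = 3,071.372 s
3,071.372 s / 60 = 51.19 minutes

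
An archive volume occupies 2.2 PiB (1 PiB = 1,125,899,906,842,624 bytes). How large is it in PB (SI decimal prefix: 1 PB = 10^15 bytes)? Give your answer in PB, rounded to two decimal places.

2.48 PB

2.2 PiB = 2.2 × 2^50 bytes = 2,476,979,795,053,772.8 bytes
1 PB = 1,000,000,000,000,000 bytes
2,476,979,795,053,772.8 / 1,000,000,000,000,000 = 2.48 PB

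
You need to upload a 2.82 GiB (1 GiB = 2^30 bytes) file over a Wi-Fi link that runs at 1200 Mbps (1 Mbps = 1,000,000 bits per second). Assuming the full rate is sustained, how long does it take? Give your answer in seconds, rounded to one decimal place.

2.82 GiB = 3,027,951,943.68 bytes = 24,223,615,549.44 bits
1200 Mbps = 1,200,000,000 bits/s
time = 24,223,615,549.44 / 1,200,000,000 = 20.2 s

20.2 seconds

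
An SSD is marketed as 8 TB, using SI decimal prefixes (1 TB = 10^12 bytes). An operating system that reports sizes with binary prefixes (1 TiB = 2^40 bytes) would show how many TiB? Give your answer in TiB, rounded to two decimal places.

8 TB = 8 × 10^12 bytes = 8,000,000,000,000 bytes
1 TiB = 2^40 bytes = 1,099,511,627,776 bytes
8,000,000,000,000 / 1,099,511,627,776 = 7.28 TiB

7.28 TiB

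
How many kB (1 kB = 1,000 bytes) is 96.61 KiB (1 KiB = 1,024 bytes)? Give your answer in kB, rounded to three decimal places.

96.61 KiB = 96.61 × 2^10 bytes = 98,928.64 bytes
1 kB = 10^3 bytes = 1,000 bytes
98,928.64 / 1,000 = 98.929 kB

98.929 kB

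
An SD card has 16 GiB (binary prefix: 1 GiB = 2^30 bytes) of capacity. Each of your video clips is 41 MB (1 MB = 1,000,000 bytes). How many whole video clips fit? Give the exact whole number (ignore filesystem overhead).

419

Capacity: 16 GiB = 17,179,869,184 bytes
Per item: 41 MB = 41,000,000 bytes
⌊17,179,869,184 / 41,000,000⌋ = 419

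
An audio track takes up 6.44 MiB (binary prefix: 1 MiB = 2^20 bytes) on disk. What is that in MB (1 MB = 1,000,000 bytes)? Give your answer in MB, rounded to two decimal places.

6.75 MB

6.44 MiB = 6.44 × 2^20 bytes = 6,752,829.44 bytes
1 MB = 1,000,000 bytes
6,752,829.44 / 1,000,000 = 6.75 MB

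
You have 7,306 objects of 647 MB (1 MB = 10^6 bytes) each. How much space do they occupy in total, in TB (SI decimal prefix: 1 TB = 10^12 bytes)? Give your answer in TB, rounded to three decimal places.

4.727 TB

Total = 7,306 × 647 MB = 4,726,982 MB
= 4,726,982 × 1,000,000 bytes = 4,726,982,000,000 bytes
1 TB = 1,000,000,000,000 bytes
4,726,982,000,000 / 1,000,000,000,000 = 4.727 TB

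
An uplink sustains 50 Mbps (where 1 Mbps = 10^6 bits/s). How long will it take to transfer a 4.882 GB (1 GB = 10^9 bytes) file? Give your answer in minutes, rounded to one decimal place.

4.882 GB = 4,882,000,000 bytes = 39,056,000,000 bits
50 Mbps = 50,000,000 bits/s
time = 39,056,000,000 / 50,000,000 = 781.12 s
781.12 s / 60 = 13.0 minutes

13.0 minutes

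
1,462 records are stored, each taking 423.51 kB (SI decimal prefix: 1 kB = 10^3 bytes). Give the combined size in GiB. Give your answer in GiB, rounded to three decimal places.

Total = 1,462 × 423.51 kB = 619171.62 kB
= 619171.62 × 1,000 bytes = 619,171,620 bytes
1 GiB = 1,073,741,824 bytes
619,171,620 / 1,073,741,824 = 0.577 GiB

0.577 GiB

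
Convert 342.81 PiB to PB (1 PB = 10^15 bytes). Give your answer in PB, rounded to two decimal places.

385.97 PB

342.81 PiB = 342.81 × 2^50 bytes = 385,969,747,064,719,933.44 bytes
1 PB = 1,000,000,000,000,000 bytes
385,969,747,064,719,933.44 / 1,000,000,000,000,000 = 385.97 PB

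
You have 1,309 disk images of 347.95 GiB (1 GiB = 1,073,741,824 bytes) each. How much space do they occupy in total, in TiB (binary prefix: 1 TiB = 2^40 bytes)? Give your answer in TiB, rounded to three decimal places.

444.792 TiB

Total = 1,309 × 347.95 GiB = 455466.55 GiB
= 455466.55 × 1,073,741,824 bytes = 489,053,484,167,987.2 bytes
1 TiB = 1,099,511,627,776 bytes
489,053,484,167,987.2 / 1,099,511,627,776 = 444.792 TiB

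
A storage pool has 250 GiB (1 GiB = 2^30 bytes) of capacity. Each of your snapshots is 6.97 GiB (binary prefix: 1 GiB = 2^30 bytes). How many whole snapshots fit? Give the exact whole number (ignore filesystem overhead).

Capacity: 250 GiB = 268,435,456,000 bytes
Per item: 6.97 GiB = 7,483,980,513.28 bytes
⌊268,435,456,000 / 7,483,980,513.28⌋ = 35

35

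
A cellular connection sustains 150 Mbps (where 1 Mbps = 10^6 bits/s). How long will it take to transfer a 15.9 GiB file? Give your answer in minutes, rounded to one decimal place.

15.2 minutes

15.9 GiB = 17,072,495,001.6 bytes = 136,579,960,012.8 bits
150 Mbps = 150,000,000 bits/s
time = 136,579,960,012.8 / 150,000,000 = 910.53 s
910.53 s / 60 = 15.2 minutes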